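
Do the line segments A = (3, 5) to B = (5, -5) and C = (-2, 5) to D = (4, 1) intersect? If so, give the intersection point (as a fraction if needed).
Yes; intersection at (49/13, 15/13) (t = 5/13 on AB, s = 25/26 on CD)

Parametrize AB as A + t(B − A) = (3 + 2 t, 5 + -10 t) and CD as C + s(D − C) = (-2 + 6 s, 5 + -4 s). Solve the linear system for (t, s). Determinant = -52 ≠ 0, so a unique intersection of the containing lines exists. Solution: t = 5/13, s = 25/26 — both in [0, 1], so the segments cross. Intersection point: (49/13, 15/13).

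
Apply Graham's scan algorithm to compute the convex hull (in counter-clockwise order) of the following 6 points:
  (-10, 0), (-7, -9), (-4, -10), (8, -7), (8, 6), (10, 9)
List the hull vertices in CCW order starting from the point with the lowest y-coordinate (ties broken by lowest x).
Hull (CCW) = [(-4, -10), (8, -7), (10, 9), (-10, 0), (-7, -9)]

Graham scan procedure:
  1. Find the pivot p₀ = point with lowest y (tie → lowest x): (-4, -10).
  2. Sort the remaining points by polar angle around p₀.
  3. Walk through sorted points, maintaining a stack; pop the top while the last three entries make a non-left turn (cross product ≤ 0).
  4. Final stack is the convex hull in CCW order: (-4, -10), (8, -7), (10, 9), (-10, 0), (-7, -9).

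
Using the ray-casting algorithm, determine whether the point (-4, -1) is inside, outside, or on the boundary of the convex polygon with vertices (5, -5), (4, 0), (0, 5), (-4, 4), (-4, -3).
The point (-4, -1) lies on the polygon boundary

Boundary check: the query satisfies the collinearity and bounding-box conditions for some polygon edge, so it lies exactly on the boundary.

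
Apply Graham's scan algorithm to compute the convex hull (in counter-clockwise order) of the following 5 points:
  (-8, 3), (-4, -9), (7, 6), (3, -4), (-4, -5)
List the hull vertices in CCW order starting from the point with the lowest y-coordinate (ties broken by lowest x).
Hull (CCW) = [(-4, -9), (3, -4), (7, 6), (-8, 3)]

Graham scan procedure:
  1. Find the pivot p₀ = point with lowest y (tie → lowest x): (-4, -9).
  2. Sort the remaining points by polar angle around p₀.
  3. Walk through sorted points, maintaining a stack; pop the top while the last three entries make a non-left turn (cross product ≤ 0).
  4. Final stack is the convex hull in CCW order: (-4, -9), (3, -4), (7, 6), (-8, 3).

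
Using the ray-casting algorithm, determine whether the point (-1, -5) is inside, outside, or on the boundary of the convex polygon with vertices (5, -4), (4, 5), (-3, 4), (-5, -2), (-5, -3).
The point (-1, -5) lies strictly outside the polygon

Cast a horizontal ray to the right from the query point and count how many polygon edges it crosses (each edge strictly once or zero times, handled with the usual half-open convention). 
Parity of crossings → even ⇒ outside.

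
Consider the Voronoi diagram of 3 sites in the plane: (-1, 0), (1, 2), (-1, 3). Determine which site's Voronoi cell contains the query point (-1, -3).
Nearest site = (-1, 0)

The Voronoi cell of site s contains exactly those query points closer to s than to any other site. Compute squared distances from q = (-1, -3) to each site:
  (-1 − -1)² + (0 − -3)² = 9
  (1 − -1)² + (2 − -3)² = 29
  (-1 − -1)² + (3 − -3)² = 36
Minimum is attained by (-1, 0), so q lies in its Voronoi cell.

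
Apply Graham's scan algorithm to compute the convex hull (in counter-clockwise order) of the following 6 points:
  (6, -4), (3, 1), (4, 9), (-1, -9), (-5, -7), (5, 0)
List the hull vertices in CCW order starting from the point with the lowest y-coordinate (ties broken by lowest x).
Hull (CCW) = [(-1, -9), (6, -4), (4, 9), (-5, -7)]

Graham scan procedure:
  1. Find the pivot p₀ = point with lowest y (tie → lowest x): (-1, -9).
  2. Sort the remaining points by polar angle around p₀.
  3. Walk through sorted points, maintaining a stack; pop the top while the last three entries make a non-left turn (cross product ≤ 0).
  4. Final stack is the convex hull in CCW order: (-1, -9), (6, -4), (4, 9), (-5, -7).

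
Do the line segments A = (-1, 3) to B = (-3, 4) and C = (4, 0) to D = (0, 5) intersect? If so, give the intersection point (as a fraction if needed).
No (intersection of containing lines falls outside at least one segment)

Parametrize and solve: t = -13/6, s = 1/6. At least one of these is outside [0, 1], so the segments do not intersect.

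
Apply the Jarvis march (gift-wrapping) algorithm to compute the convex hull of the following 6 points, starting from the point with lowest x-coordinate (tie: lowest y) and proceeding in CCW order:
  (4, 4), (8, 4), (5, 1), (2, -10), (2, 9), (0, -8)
Hull (CCW) = [(0, -8), (2, -10), (8, 4), (2, 9)]

Jarvis march: at each step, from the current hull vertex p, select the next vertex q as the point such that every other point lies strictly to the left of (or on) the directed line p → q. (Equivalently: for every other point r, the cross product (q − p) × (r − p) ≥ 0.)
Starting point (lowest x, tie lowest y): (0, -8). Wrap until returning to start. Resulting hull: (0, -8), (2, -10), (8, 4), (2, 9).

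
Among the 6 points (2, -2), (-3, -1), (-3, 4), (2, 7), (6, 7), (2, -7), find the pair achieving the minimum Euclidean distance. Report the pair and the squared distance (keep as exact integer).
Pair = ((2, 7), (6, 7)); squared distance = 16

Compute all C(6, 2) = 15 pairwise squared distances (x_i − x_j)² + (y_i − y_j)². The minimum is 16, attained by the pair ((2, 7), (6, 7)).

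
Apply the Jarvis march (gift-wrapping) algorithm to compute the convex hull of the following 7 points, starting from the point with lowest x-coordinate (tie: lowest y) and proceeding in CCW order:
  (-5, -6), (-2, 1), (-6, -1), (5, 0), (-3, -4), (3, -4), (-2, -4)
Hull (CCW) = [(-6, -1), (-5, -6), (3, -4), (5, 0), (-2, 1)]

Jarvis march: at each step, from the current hull vertex p, select the next vertex q as the point such that every other point lies strictly to the left of (or on) the directed line p → q. (Equivalently: for every other point r, the cross product (q − p) × (r − p) ≥ 0.)
Starting point (lowest x, tie lowest y): (-6, -1). Wrap until returning to start. Resulting hull: (-6, -1), (-5, -6), (3, -4), (5, 0), (-2, 1).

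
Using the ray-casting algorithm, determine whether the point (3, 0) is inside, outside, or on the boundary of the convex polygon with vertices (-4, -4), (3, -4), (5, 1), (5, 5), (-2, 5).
The point (3, 0) lies strictly inside the polygon

Cast a horizontal ray to the right from the query point and count how many polygon edges it crosses (each edge strictly once or zero times, handled with the usual half-open convention). 
Parity of crossings → odd ⇒ inside.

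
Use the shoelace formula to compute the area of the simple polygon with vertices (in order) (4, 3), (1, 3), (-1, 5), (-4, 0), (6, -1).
Area = 63/2

Shoelace formula: Area = (1/2) |Σ_i (x_i · y_{i+1} − x_{i+1} · y_i)| (indices mod n). Compute each cross term:
  (4)(3) − (1)(3) = 9
  (1)(5) − (-1)(3) = 8
  (-1)(0) − (-4)(5) = 20
  (-4)(-1) − (6)(0) = 4
  (6)(3) − (4)(-1) = 22
Sum = 63, so (signed) Area = 63/2 = 63/2, |Area| = 63/2.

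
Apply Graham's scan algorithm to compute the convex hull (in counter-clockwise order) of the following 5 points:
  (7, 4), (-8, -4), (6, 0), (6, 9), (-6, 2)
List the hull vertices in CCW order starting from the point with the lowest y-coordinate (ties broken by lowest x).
Hull (CCW) = [(-8, -4), (6, 0), (7, 4), (6, 9), (-6, 2)]

Graham scan procedure:
  1. Find the pivot p₀ = point with lowest y (tie → lowest x): (-8, -4).
  2. Sort the remaining points by polar angle around p₀.
  3. Walk through sorted points, maintaining a stack; pop the top while the last three entries make a non-left turn (cross product ≤ 0).
  4. Final stack is the convex hull in CCW order: (-8, -4), (6, 0), (7, 4), (6, 9), (-6, 2).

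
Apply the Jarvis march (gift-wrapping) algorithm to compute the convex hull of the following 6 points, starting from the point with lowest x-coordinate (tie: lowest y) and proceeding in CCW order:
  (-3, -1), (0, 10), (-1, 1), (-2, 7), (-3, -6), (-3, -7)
Hull (CCW) = [(-3, -7), (-1, 1), (0, 10), (-2, 7), (-3, -1)]

Jarvis march: at each step, from the current hull vertex p, select the next vertex q as the point such that every other point lies strictly to the left of (or on) the directed line p → q. (Equivalently: for every other point r, the cross product (q − p) × (r − p) ≥ 0.)
Starting point (lowest x, tie lowest y): (-3, -7). Wrap until returning to start. Resulting hull: (-3, -7), (-1, 1), (0, 10), (-2, 7), (-3, -1).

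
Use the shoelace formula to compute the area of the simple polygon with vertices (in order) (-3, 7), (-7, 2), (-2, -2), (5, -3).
Area = 103/2

Shoelace formula: Area = (1/2) |Σ_i (x_i · y_{i+1} − x_{i+1} · y_i)| (indices mod n). Compute each cross term:
  (-3)(2) − (-7)(7) = 43
  (-7)(-2) − (-2)(2) = 18
  (-2)(-3) − (5)(-2) = 16
  (5)(7) − (-3)(-3) = 26
Sum = 103, so (signed) Area = 103/2 = 103/2, |Area| = 103/2.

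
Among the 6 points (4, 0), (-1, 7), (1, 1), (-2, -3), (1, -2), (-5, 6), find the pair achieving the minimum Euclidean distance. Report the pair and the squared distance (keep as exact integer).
Pair = ((1, 1), (1, -2)); squared distance = 9

Compute all C(6, 2) = 15 pairwise squared distances (x_i − x_j)² + (y_i − y_j)². The minimum is 9, attained by the pair ((1, 1), (1, -2)).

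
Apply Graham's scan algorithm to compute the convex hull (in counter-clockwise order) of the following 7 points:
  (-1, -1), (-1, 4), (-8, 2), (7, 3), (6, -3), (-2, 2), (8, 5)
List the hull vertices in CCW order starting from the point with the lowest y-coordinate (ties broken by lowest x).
Hull (CCW) = [(6, -3), (8, 5), (-1, 4), (-8, 2), (-1, -1)]

Graham scan procedure:
  1. Find the pivot p₀ = point with lowest y (tie → lowest x): (6, -3).
  2. Sort the remaining points by polar angle around p₀.
  3. Walk through sorted points, maintaining a stack; pop the top while the last three entries make a non-left turn (cross product ≤ 0).
  4. Final stack is the convex hull in CCW order: (6, -3), (8, 5), (-1, 4), (-8, 2), (-1, -1).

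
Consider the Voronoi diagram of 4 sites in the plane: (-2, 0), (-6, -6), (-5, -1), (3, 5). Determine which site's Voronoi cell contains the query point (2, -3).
Nearest site = (-2, 0)

The Voronoi cell of site s contains exactly those query points closer to s than to any other site. Compute squared distances from q = (2, -3) to each site:
  (-2 − 2)² + (0 − -3)² = 25
  (-5 − 2)² + (-1 − -3)² = 53
  (3 − 2)² + (5 − -3)² = 65
  (-6 − 2)² + (-6 − -3)² = 73
Minimum is attained by (-2, 0), so q lies in its Voronoi cell.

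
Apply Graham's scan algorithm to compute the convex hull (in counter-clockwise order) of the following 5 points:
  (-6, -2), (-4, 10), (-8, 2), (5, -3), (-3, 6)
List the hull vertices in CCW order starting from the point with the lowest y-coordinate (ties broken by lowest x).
Hull (CCW) = [(5, -3), (-4, 10), (-8, 2), (-6, -2)]

Graham scan procedure:
  1. Find the pivot p₀ = point with lowest y (tie → lowest x): (5, -3).
  2. Sort the remaining points by polar angle around p₀.
  3. Walk through sorted points, maintaining a stack; pop the top while the last three entries make a non-left turn (cross product ≤ 0).
  4. Final stack is the convex hull in CCW order: (5, -3), (-4, 10), (-8, 2), (-6, -2).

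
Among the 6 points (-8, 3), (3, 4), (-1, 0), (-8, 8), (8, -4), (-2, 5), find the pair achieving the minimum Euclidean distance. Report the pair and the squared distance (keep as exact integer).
Pair = ((-8, 3), (-8, 8)); squared distance = 25

Compute all C(6, 2) = 15 pairwise squared distances (x_i − x_j)² + (y_i − y_j)². The minimum is 25, attained by the pair ((-8, 3), (-8, 8)).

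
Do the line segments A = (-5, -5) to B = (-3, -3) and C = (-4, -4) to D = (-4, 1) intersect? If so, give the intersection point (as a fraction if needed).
Yes; intersection at (-4, -4) (t = 1/2 on AB, s = 0 on CD)

Parametrize AB as A + t(B − A) = (-5 + 2 t, -5 + 2 t) and CD as C + s(D − C) = (-4 + 0 s, -4 + 5 s). Solve the linear system for (t, s). Determinant = -10 ≠ 0, so a unique intersection of the containing lines exists. Solution: t = 1/2, s = 0 — both in [0, 1], so the segments cross. Intersection point: (-4, -4).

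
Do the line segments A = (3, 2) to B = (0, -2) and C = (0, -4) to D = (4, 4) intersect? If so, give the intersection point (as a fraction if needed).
Yes; intersection at (3, 2) (t = 0 on AB, s = 3/4 on CD)

Parametrize AB as A + t(B − A) = (3 + -3 t, 2 + -4 t) and CD as C + s(D − C) = (0 + 4 s, -4 + 8 s). Solve the linear system for (t, s). Determinant = 8 ≠ 0, so a unique intersection of the containing lines exists. Solution: t = 0, s = 3/4 — both in [0, 1], so the segments cross. Intersection point: (3, 2).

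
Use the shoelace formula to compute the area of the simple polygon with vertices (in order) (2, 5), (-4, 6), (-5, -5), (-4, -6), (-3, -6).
Area = 95/2

Shoelace formula: Area = (1/2) |Σ_i (x_i · y_{i+1} − x_{i+1} · y_i)| (indices mod n). Compute each cross term:
  (2)(6) − (-4)(5) = 32
  (-4)(-5) − (-5)(6) = 50
  (-5)(-6) − (-4)(-5) = 10
  (-4)(-6) − (-3)(-6) = 6
  (-3)(5) − (2)(-6) = -3
Sum = 95, so (signed) Area = 95/2 = 95/2, |Area| = 95/2.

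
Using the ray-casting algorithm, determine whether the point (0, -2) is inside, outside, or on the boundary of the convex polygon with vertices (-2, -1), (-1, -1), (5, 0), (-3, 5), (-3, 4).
The point (0, -2) lies strictly outside the polygon

Cast a horizontal ray to the right from the query point and count how many polygon edges it crosses (each edge strictly once or zero times, handled with the usual half-open convention). 
Parity of crossings → even ⇒ outside.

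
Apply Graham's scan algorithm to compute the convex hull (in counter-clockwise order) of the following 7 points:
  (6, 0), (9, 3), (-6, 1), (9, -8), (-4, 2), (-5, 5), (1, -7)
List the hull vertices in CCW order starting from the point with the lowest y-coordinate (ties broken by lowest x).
Hull (CCW) = [(9, -8), (9, 3), (-5, 5), (-6, 1), (1, -7)]

Graham scan procedure:
  1. Find the pivot p₀ = point with lowest y (tie → lowest x): (9, -8).
  2. Sort the remaining points by polar angle around p₀.
  3. Walk through sorted points, maintaining a stack; pop the top while the last three entries make a non-left turn (cross product ≤ 0).
  4. Final stack is the convex hull in CCW order: (9, -8), (9, 3), (-5, 5), (-6, 1), (1, -7).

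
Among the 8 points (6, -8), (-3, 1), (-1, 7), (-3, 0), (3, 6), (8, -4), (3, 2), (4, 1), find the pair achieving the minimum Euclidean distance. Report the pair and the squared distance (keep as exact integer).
Pair = ((-3, 1), (-3, 0)); squared distance = 1

Compute all C(8, 2) = 28 pairwise squared distances (x_i − x_j)² + (y_i − y_j)². The minimum is 1, attained by the pair ((-3, 1), (-3, 0)).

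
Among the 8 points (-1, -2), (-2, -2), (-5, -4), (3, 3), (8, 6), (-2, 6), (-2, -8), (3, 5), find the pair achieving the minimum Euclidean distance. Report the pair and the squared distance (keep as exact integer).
Pair = ((-1, -2), (-2, -2)); squared distance = 1

Compute all C(8, 2) = 28 pairwise squared distances (x_i − x_j)² + (y_i − y_j)². The minimum is 1, attained by the pair ((-1, -2), (-2, -2)).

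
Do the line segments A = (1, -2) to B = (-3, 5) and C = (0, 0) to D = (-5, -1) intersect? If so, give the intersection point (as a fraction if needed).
Yes; intersection at (-5/39, -1/39) (t = 11/39 on AB, s = 1/39 on CD)

Parametrize AB as A + t(B − A) = (1 + -4 t, -2 + 7 t) and CD as C + s(D − C) = (0 + -5 s, 0 + -1 s). Solve the linear system for (t, s). Determinant = -39 ≠ 0, so a unique intersection of the containing lines exists. Solution: t = 11/39, s = 1/39 — both in [0, 1], so the segments cross. Intersection point: (-5/39, -1/39).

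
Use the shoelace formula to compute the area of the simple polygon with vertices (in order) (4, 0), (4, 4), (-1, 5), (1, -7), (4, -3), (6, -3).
Area = 85/2

Shoelace formula: Area = (1/2) |Σ_i (x_i · y_{i+1} − x_{i+1} · y_i)| (indices mod n). Compute each cross term:
  (4)(4) − (4)(0) = 16
  (4)(5) − (-1)(4) = 24
  (-1)(-7) − (1)(5) = 2
  (1)(-3) − (4)(-7) = 25
  (4)(-3) − (6)(-3) = 6
  (6)(0) − (4)(-3) = 12
Sum = 85, so (signed) Area = 85/2 = 85/2, |Area| = 85/2.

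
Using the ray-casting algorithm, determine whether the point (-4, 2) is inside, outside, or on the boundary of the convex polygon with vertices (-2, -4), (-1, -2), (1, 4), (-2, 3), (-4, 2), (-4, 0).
The point (-4, 2) lies on the polygon boundary

Boundary check: the query satisfies the collinearity and bounding-box conditions for some polygon edge, so it lies exactly on the boundary.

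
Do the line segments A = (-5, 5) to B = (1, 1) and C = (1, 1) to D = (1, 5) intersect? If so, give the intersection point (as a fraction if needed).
Yes; intersection at (1, 1) (t = 1 on AB, s = 0 on CD)

Parametrize AB as A + t(B − A) = (-5 + 6 t, 5 + -4 t) and CD as C + s(D − C) = (1 + 0 s, 1 + 4 s). Solve the linear system for (t, s). Determinant = -24 ≠ 0, so a unique intersection of the containing lines exists. Solution: t = 1, s = 0 — both in [0, 1], so the segments cross. Intersection point: (1, 1).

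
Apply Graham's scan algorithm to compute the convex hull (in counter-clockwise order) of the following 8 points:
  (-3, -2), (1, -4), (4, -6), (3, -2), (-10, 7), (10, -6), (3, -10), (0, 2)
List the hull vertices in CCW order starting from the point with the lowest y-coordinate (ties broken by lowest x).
Hull (CCW) = [(3, -10), (10, -6), (0, 2), (-10, 7)]

Graham scan procedure:
  1. Find the pivot p₀ = point with lowest y (tie → lowest x): (3, -10).
  2. Sort the remaining points by polar angle around p₀.
  3. Walk through sorted points, maintaining a stack; pop the top while the last three entries make a non-left turn (cross product ≤ 0).
  4. Final stack is the convex hull in CCW order: (3, -10), (10, -6), (0, 2), (-10, 7).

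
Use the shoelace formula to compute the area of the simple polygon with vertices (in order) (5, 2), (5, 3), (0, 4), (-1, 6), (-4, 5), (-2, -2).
Area = 36

Shoelace formula: Area = (1/2) |Σ_i (x_i · y_{i+1} − x_{i+1} · y_i)| (indices mod n). Compute each cross term:
  (5)(3) − (5)(2) = 5
  (5)(4) − (0)(3) = 20
  (0)(6) − (-1)(4) = 4
  (-1)(5) − (-4)(6) = 19
  (-4)(-2) − (-2)(5) = 18
  (-2)(2) − (5)(-2) = 6
Sum = 72, so (signed) Area = 72/2 = 36, |Area| = 36.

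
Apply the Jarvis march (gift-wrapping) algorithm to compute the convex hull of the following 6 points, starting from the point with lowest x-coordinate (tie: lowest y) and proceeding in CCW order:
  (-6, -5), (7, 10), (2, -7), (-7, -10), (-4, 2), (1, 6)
Hull (CCW) = [(-7, -10), (2, -7), (7, 10), (1, 6), (-4, 2), (-6, -5)]

Jarvis march: at each step, from the current hull vertex p, select the next vertex q as the point such that every other point lies strictly to the left of (or on) the directed line p → q. (Equivalently: for every other point r, the cross product (q − p) × (r − p) ≥ 0.)
Starting point (lowest x, tie lowest y): (-7, -10). Wrap until returning to start. Resulting hull: (-7, -10), (2, -7), (7, 10), (1, 6), (-4, 2), (-6, -5).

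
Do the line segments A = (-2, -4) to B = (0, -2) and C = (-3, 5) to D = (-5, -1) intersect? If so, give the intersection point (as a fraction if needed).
No (intersection of containing lines falls outside at least one segment)

Parametrize and solve: t = -3, s = 5/2. At least one of these is outside [0, 1], so the segments do not intersect.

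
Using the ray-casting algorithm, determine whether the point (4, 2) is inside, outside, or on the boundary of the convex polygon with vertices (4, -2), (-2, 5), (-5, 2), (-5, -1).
The point (4, 2) lies strictly outside the polygon

Cast a horizontal ray to the right from the query point and count how many polygon edges it crosses (each edge strictly once or zero times, handled with the usual half-open convention). 
Parity of crossings → even ⇒ outside.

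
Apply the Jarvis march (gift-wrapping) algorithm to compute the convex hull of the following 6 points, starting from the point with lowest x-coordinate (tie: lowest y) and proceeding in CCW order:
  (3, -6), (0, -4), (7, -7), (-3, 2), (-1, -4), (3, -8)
Hull (CCW) = [(-3, 2), (-1, -4), (3, -8), (7, -7)]

Jarvis march: at each step, from the current hull vertex p, select the next vertex q as the point such that every other point lies strictly to the left of (or on) the directed line p → q. (Equivalently: for every other point r, the cross product (q − p) × (r − p) ≥ 0.)
Starting point (lowest x, tie lowest y): (-3, 2). Wrap until returning to start. Resulting hull: (-3, 2), (-1, -4), (3, -8), (7, -7).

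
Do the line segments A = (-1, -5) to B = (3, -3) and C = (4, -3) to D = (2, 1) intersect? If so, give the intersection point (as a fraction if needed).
No (intersection of containing lines falls outside at least one segment)

Parametrize and solve: t = 6/5, s = 1/10. At least one of these is outside [0, 1], so the segments do not intersect.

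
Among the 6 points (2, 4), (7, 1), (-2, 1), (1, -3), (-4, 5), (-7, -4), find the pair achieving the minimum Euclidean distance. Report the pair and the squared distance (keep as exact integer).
Pair = ((-2, 1), (-4, 5)); squared distance = 20

Compute all C(6, 2) = 15 pairwise squared distances (x_i − x_j)² + (y_i − y_j)². The minimum is 20, attained by the pair ((-2, 1), (-4, 5)).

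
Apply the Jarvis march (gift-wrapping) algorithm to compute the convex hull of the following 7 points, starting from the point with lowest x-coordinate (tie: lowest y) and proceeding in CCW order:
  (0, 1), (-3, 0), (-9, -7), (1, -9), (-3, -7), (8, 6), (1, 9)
Hull (CCW) = [(-9, -7), (1, -9), (8, 6), (1, 9)]

Jarvis march: at each step, from the current hull vertex p, select the next vertex q as the point such that every other point lies strictly to the left of (or on) the directed line p → q. (Equivalently: for every other point r, the cross product (q − p) × (r − p) ≥ 0.)
Starting point (lowest x, tie lowest y): (-9, -7). Wrap until returning to start. Resulting hull: (-9, -7), (1, -9), (8, 6), (1, 9).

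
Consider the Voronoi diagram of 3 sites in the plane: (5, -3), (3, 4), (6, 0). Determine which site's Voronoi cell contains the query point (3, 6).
Nearest site = (3, 4)

The Voronoi cell of site s contains exactly those query points closer to s than to any other site. Compute squared distances from q = (3, 6) to each site:
  (3 − 3)² + (4 − 6)² = 4
  (6 − 3)² + (0 − 6)² = 45
  (5 − 3)² + (-3 − 6)² = 85
Minimum is attained by (3, 4), so q lies in its Voronoi cell.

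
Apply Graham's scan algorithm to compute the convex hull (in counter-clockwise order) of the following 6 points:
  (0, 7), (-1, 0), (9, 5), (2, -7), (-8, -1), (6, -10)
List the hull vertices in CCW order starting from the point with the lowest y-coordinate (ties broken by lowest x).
Hull (CCW) = [(6, -10), (9, 5), (0, 7), (-8, -1)]

Graham scan procedure:
  1. Find the pivot p₀ = point with lowest y (tie → lowest x): (6, -10).
  2. Sort the remaining points by polar angle around p₀.
  3. Walk through sorted points, maintaining a stack; pop the top while the last three entries make a non-left turn (cross product ≤ 0).
  4. Final stack is the convex hull in CCW order: (6, -10), (9, 5), (0, 7), (-8, -1).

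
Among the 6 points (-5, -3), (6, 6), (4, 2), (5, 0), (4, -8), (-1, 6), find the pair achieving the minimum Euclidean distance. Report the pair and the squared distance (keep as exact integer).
Pair = ((4, 2), (5, 0)); squared distance = 5

Compute all C(6, 2) = 15 pairwise squared distances (x_i − x_j)² + (y_i − y_j)². The minimum is 5, attained by the pair ((4, 2), (5, 0)).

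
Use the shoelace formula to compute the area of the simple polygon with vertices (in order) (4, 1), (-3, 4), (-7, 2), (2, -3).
Area = 36

Shoelace formula: Area = (1/2) |Σ_i (x_i · y_{i+1} − x_{i+1} · y_i)| (indices mod n). Compute each cross term:
  (4)(4) − (-3)(1) = 19
  (-3)(2) − (-7)(4) = 22
  (-7)(-3) − (2)(2) = 17
  (2)(1) − (4)(-3) = 14
Sum = 72, so (signed) Area = 72/2 = 36, |Area| = 36.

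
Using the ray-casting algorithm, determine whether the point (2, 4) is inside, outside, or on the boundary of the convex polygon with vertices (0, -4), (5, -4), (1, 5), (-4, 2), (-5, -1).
The point (2, 4) lies strictly outside the polygon

Cast a horizontal ray to the right from the query point and count how many polygon edges it crosses (each edge strictly once or zero times, handled with the usual half-open convention). 
Parity of crossings → even ⇒ outside.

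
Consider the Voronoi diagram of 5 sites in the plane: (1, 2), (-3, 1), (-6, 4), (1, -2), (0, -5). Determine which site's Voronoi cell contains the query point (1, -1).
Nearest site = (1, -2)

The Voronoi cell of site s contains exactly those query points closer to s than to any other site. Compute squared distances from q = (1, -1) to each site:
  (1 − 1)² + (-2 − -1)² = 1
  (1 − 1)² + (2 − -1)² = 9
  (0 − 1)² + (-5 − -1)² = 17
  (-3 − 1)² + (1 − -1)² = 20
  (-6 − 1)² + (4 − -1)² = 74
Minimum is attained by (1, -2), so q lies in its Voronoi cell.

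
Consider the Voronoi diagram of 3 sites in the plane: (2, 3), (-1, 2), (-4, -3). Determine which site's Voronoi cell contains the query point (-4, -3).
Nearest site = (-4, -3)

The Voronoi cell of site s contains exactly those query points closer to s than to any other site. Compute squared distances from q = (-4, -3) to each site:
  (-4 − -4)² + (-3 − -3)² = 0
  (-1 − -4)² + (2 − -3)² = 34
  (2 − -4)² + (3 − -3)² = 72
Minimum is attained by (-4, -3), so q lies in its Voronoi cell.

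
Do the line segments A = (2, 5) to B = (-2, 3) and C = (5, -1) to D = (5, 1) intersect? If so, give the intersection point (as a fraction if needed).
No (intersection of containing lines falls outside at least one segment)

Parametrize and solve: t = -3/4, s = 15/4. At least one of these is outside [0, 1], so the segments do not intersect.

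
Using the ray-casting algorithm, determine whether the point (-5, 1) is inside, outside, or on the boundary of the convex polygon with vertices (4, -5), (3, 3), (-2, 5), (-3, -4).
The point (-5, 1) lies strictly outside the polygon

Cast a horizontal ray to the right from the query point and count how many polygon edges it crosses (each edge strictly once or zero times, handled with the usual half-open convention). 
Parity of crossings → even ⇒ outside.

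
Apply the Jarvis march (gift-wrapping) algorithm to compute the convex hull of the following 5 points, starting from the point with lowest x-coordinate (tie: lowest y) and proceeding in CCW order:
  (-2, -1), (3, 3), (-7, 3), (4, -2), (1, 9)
Hull (CCW) = [(-7, 3), (-2, -1), (4, -2), (3, 3), (1, 9)]

Jarvis march: at each step, from the current hull vertex p, select the next vertex q as the point such that every other point lies strictly to the left of (or on) the directed line p → q. (Equivalently: for every other point r, the cross product (q − p) × (r − p) ≥ 0.)
Starting point (lowest x, tie lowest y): (-7, 3). Wrap until returning to start. Resulting hull: (-7, 3), (-2, -1), (4, -2), (3, 3), (1, 9).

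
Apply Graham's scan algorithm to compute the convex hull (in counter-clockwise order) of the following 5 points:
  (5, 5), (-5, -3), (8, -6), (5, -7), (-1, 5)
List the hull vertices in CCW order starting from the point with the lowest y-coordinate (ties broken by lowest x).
Hull (CCW) = [(5, -7), (8, -6), (5, 5), (-1, 5), (-5, -3)]

Graham scan procedure:
  1. Find the pivot p₀ = point with lowest y (tie → lowest x): (5, -7).
  2. Sort the remaining points by polar angle around p₀.
  3. Walk through sorted points, maintaining a stack; pop the top while the last three entries make a non-left turn (cross product ≤ 0).
  4. Final stack is the convex hull in CCW order: (5, -7), (8, -6), (5, 5), (-1, 5), (-5, -3).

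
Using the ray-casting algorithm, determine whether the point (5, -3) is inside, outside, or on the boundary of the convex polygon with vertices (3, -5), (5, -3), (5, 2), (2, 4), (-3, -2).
The point (5, -3) lies on the polygon boundary

Boundary check: the query satisfies the collinearity and bounding-box conditions for some polygon edge, so it lies exactly on the boundary.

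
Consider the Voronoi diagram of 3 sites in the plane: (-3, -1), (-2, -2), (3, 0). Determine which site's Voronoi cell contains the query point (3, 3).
Nearest site = (3, 0)

The Voronoi cell of site s contains exactly those query points closer to s than to any other site. Compute squared distances from q = (3, 3) to each site:
  (3 − 3)² + (0 − 3)² = 9
  (-2 − 3)² + (-2 − 3)² = 50
  (-3 − 3)² + (-1 − 3)² = 52
Minimum is attained by (3, 0), so q lies in its Voronoi cell.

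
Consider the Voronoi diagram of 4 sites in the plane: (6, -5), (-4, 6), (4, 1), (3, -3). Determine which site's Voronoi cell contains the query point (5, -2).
Nearest site = (3, -3)

The Voronoi cell of site s contains exactly those query points closer to s than to any other site. Compute squared distances from q = (5, -2) to each site:
  (3 − 5)² + (-3 − -2)² = 5
  (4 − 5)² + (1 − -2)² = 10
  (6 − 5)² + (-5 − -2)² = 10
  (-4 − 5)² + (6 − -2)² = 145
Minimum is attained by (3, -3), so q lies in its Voronoi cell.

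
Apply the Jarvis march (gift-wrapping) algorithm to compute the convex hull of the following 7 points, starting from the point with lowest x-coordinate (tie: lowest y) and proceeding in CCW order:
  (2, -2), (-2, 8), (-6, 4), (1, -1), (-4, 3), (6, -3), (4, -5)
Hull (CCW) = [(-6, 4), (4, -5), (6, -3), (-2, 8)]

Jarvis march: at each step, from the current hull vertex p, select the next vertex q as the point such that every other point lies strictly to the left of (or on) the directed line p → q. (Equivalently: for every other point r, the cross product (q − p) × (r − p) ≥ 0.)
Starting point (lowest x, tie lowest y): (-6, 4). Wrap until returning to start. Resulting hull: (-6, 4), (4, -5), (6, -3), (-2, 8).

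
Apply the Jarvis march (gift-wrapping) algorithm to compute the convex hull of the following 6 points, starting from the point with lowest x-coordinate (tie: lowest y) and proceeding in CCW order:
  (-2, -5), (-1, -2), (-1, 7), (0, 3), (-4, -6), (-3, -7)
Hull (CCW) = [(-4, -6), (-3, -7), (-2, -5), (-1, -2), (0, 3), (-1, 7)]

Jarvis march: at each step, from the current hull vertex p, select the next vertex q as the point such that every other point lies strictly to the left of (or on) the directed line p → q. (Equivalently: for every other point r, the cross product (q − p) × (r − p) ≥ 0.)
Starting point (lowest x, tie lowest y): (-4, -6). Wrap until returning to start. Resulting hull: (-4, -6), (-3, -7), (-2, -5), (-1, -2), (0, 3), (-1, 7).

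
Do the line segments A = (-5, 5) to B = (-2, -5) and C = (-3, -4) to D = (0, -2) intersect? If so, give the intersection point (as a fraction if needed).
Yes; intersection at (-29/12, -65/18) (t = 31/36 on AB, s = 7/36 on CD)

Parametrize AB as A + t(B − A) = (-5 + 3 t, 5 + -10 t) and CD as C + s(D − C) = (-3 + 3 s, -4 + 2 s). Solve the linear system for (t, s). Determinant = -36 ≠ 0, so a unique intersection of the containing lines exists. Solution: t = 31/36, s = 7/36 — both in [0, 1], so the segments cross. Intersection point: (-29/12, -65/18).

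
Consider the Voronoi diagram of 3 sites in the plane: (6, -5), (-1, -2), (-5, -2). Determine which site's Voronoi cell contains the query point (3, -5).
Nearest site = (6, -5)

The Voronoi cell of site s contains exactly those query points closer to s than to any other site. Compute squared distances from q = (3, -5) to each site:
  (6 − 3)² + (-5 − -5)² = 9
  (-1 − 3)² + (-2 − -5)² = 25
  (-5 − 3)² + (-2 − -5)² = 73
Minimum is attained by (6, -5), so q lies in its Voronoi cell.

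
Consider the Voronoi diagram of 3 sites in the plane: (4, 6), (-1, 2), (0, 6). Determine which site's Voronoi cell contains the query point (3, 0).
Nearest site = (-1, 2)

The Voronoi cell of site s contains exactly those query points closer to s than to any other site. Compute squared distances from q = (3, 0) to each site:
  (-1 − 3)² + (2 − 0)² = 20
  (4 − 3)² + (6 − 0)² = 37
  (0 − 3)² + (6 − 0)² = 45
Minimum is attained by (-1, 2), so q lies in its Voronoi cell.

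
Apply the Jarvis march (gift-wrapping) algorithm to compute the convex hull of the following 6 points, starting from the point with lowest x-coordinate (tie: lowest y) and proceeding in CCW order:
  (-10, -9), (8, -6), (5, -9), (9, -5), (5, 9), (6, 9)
Hull (CCW) = [(-10, -9), (5, -9), (9, -5), (6, 9), (5, 9)]

Jarvis march: at each step, from the current hull vertex p, select the next vertex q as the point such that every other point lies strictly to the left of (or on) the directed line p → q. (Equivalently: for every other point r, the cross product (q − p) × (r − p) ≥ 0.)
Starting point (lowest x, tie lowest y): (-10, -9). Wrap until returning to start. Resulting hull: (-10, -9), (5, -9), (9, -5), (6, 9), (5, 9).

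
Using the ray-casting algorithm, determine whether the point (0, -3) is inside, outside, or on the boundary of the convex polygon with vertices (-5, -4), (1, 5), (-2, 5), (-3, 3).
The point (0, -3) lies strictly outside the polygon

Cast a horizontal ray to the right from the query point and count how many polygon edges it crosses (each edge strictly once or zero times, handled with the usual half-open convention). 
Parity of crossings → even ⇒ outside.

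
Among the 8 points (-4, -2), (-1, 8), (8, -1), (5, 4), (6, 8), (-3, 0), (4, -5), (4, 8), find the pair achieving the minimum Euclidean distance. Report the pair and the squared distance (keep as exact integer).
Pair = ((6, 8), (4, 8)); squared distance = 4

Compute all C(8, 2) = 28 pairwise squared distances (x_i − x_j)² + (y_i − y_j)². The minimum is 4, attained by the pair ((6, 8), (4, 8)).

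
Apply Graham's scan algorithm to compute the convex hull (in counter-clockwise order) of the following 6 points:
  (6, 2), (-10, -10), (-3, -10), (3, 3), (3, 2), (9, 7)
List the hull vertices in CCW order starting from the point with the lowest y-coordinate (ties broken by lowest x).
Hull (CCW) = [(-10, -10), (-3, -10), (6, 2), (9, 7), (3, 3)]

Graham scan procedure:
  1. Find the pivot p₀ = point with lowest y (tie → lowest x): (-10, -10).
  2. Sort the remaining points by polar angle around p₀.
  3. Walk through sorted points, maintaining a stack; pop the top while the last three entries make a non-left turn (cross product ≤ 0).
  4. Final stack is the convex hull in CCW order: (-10, -10), (-3, -10), (6, 2), (9, 7), (3, 3).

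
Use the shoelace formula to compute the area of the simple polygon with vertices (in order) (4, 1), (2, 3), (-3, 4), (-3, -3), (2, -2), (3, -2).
Area = 73/2

Shoelace formula: Area = (1/2) |Σ_i (x_i · y_{i+1} − x_{i+1} · y_i)| (indices mod n). Compute each cross term:
  (4)(3) − (2)(1) = 10
  (2)(4) − (-3)(3) = 17
  (-3)(-3) − (-3)(4) = 21
  (-3)(-2) − (2)(-3) = 12
  (2)(-2) − (3)(-2) = 2
  (3)(1) − (4)(-2) = 11
Sum = 73, so (signed) Area = 73/2 = 73/2, |Area| = 73/2.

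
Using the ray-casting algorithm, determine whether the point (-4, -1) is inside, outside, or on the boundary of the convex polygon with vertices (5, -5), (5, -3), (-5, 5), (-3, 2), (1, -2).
The point (-4, -1) lies strictly outside the polygon

Cast a horizontal ray to the right from the query point and count how many polygon edges it crosses (each edge strictly once or zero times, handled with the usual half-open convention). 
Parity of crossings → even ⇒ outside.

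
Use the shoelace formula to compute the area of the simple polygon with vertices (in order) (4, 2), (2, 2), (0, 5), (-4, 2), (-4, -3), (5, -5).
Area = 119/2

Shoelace formula: Area = (1/2) |Σ_i (x_i · y_{i+1} − x_{i+1} · y_i)| (indices mod n). Compute each cross term:
  (4)(2) − (2)(2) = 4
  (2)(5) − (0)(2) = 10
  (0)(2) − (-4)(5) = 20
  (-4)(-3) − (-4)(2) = 20
  (-4)(-5) − (5)(-3) = 35
  (5)(2) − (4)(-5) = 30
Sum = 119, so (signed) Area = 119/2 = 119/2, |Area| = 119/2.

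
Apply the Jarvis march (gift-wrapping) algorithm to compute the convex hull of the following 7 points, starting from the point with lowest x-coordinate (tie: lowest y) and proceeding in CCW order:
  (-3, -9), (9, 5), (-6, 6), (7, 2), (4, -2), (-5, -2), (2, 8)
Hull (CCW) = [(-6, 6), (-5, -2), (-3, -9), (4, -2), (7, 2), (9, 5), (2, 8)]

Jarvis march: at each step, from the current hull vertex p, select the next vertex q as the point such that every other point lies strictly to the left of (or on) the directed line p → q. (Equivalently: for every other point r, the cross product (q − p) × (r − p) ≥ 0.)
Starting point (lowest x, tie lowest y): (-6, 6). Wrap until returning to start. Resulting hull: (-6, 6), (-5, -2), (-3, -9), (4, -2), (7, 2), (9, 5), (2, 8).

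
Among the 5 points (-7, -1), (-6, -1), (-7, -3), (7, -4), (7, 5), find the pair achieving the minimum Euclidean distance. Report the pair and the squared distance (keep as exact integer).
Pair = ((-7, -1), (-6, -1)); squared distance = 1

Compute all C(5, 2) = 10 pairwise squared distances (x_i − x_j)² + (y_i − y_j)². The minimum is 1, attained by the pair ((-7, -1), (-6, -1)).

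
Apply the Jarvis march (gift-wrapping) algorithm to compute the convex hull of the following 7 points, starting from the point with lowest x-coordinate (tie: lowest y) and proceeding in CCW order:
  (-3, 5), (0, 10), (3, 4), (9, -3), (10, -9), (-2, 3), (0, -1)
Hull (CCW) = [(-3, 5), (0, -1), (10, -9), (9, -3), (0, 10)]

Jarvis march: at each step, from the current hull vertex p, select the next vertex q as the point such that every other point lies strictly to the left of (or on) the directed line p → q. (Equivalently: for every other point r, the cross product (q − p) × (r − p) ≥ 0.)
Starting point (lowest x, tie lowest y): (-3, 5). Wrap until returning to start. Resulting hull: (-3, 5), (0, -1), (10, -9), (9, -3), (0, 10).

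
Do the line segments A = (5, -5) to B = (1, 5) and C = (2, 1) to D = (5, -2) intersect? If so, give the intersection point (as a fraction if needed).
Yes; intersection at (3, 0) (t = 1/2 on AB, s = 1/3 on CD)

Parametrize AB as A + t(B − A) = (5 + -4 t, -5 + 10 t) and CD as C + s(D − C) = (2 + 3 s, 1 + -3 s). Solve the linear system for (t, s). Determinant = 18 ≠ 0, so a unique intersection of the containing lines exists. Solution: t = 1/2, s = 1/3 — both in [0, 1], so the segments cross. Intersection point: (3, 0).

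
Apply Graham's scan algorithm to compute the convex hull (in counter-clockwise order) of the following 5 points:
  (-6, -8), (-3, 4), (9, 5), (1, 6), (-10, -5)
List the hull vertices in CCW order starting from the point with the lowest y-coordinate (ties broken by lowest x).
Hull (CCW) = [(-6, -8), (9, 5), (1, 6), (-3, 4), (-10, -5)]

Graham scan procedure:
  1. Find the pivot p₀ = point with lowest y (tie → lowest x): (-6, -8).
  2. Sort the remaining points by polar angle around p₀.
  3. Walk through sorted points, maintaining a stack; pop the top while the last three entries make a non-left turn (cross product ≤ 0).
  4. Final stack is the convex hull in CCW order: (-6, -8), (9, 5), (1, 6), (-3, 4), (-10, -5).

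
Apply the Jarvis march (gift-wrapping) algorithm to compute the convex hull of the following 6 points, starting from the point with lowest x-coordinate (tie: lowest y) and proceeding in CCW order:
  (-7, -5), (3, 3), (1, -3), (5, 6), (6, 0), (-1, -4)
Hull (CCW) = [(-7, -5), (-1, -4), (1, -3), (6, 0), (5, 6)]

Jarvis march: at each step, from the current hull vertex p, select the next vertex q as the point such that every other point lies strictly to the left of (or on) the directed line p → q. (Equivalently: for every other point r, the cross product (q − p) × (r − p) ≥ 0.)
Starting point (lowest x, tie lowest y): (-7, -5). Wrap until returning to start. Resulting hull: (-7, -5), (-1, -4), (1, -3), (6, 0), (5, 6).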